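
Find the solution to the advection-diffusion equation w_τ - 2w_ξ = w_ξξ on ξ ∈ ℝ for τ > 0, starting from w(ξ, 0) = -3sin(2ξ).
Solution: Moving frame: η = ξ + 2τ, σ = τ, w = u(η,σ), so w_τ = u_σ + 2u_η and w_ξξ = u_ηη.
Hence w_τ - 2w_ξ = u_σ and the PDE becomes the heat equation u_σ = u_ηη on η ∈ ℝ.
Initial data: u(η,0) = w(η,0) = -3sin(2η). Each mode sin(nη) decays as exp(-n²σ) on ℝ, so u(η,σ) = Σ c_n exp(-n²σ) sin(nη) with c_2=-3: u(η,σ) = -3exp(-4σ)sin(2η).
Substituting back: w(ξ,τ) = u(ξ + 2τ, τ).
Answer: w(ξ, τ) = -3exp(-4τ)sin(2ξ + 4τ)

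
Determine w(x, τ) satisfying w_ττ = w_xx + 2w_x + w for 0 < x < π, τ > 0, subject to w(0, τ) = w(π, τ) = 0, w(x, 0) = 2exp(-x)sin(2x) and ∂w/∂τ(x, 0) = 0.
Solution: Substitute w = exp(-x)u, i.e. u = exp(x)w.
By the product rule, w_x = exp(-x)(u_x - u), w_xx = exp(-x)(u_xx - 2u_x + u), w_ττ = exp(-x)u_ττ.
Substituting into the PDE and dividing by exp(-x): u_ττ = (u_xx - 2u_x + u) + 2(u_x - u) + u.
The lower-order terms cancel, leaving the standard wave equation u_ττ = u_xx.
Initial data for u: u(x,0) = exp(x)w(x,0) = 2sin(2x); u_τ(x,0) = exp(x)w_τ(x,0) = 0. The boundary conditions carry over: u(0,τ) = u(π,τ) = 0.
Solve for u:
  Using separation of variables u = X(x)T(τ):
  Eigenfunctions: sin(nx), n = 1, 2, 3, ...
  General solution: u(x, τ) = Σ [A_n cos(n τ) + B_n sin(n τ)] sin(nx)
  From u(x,0) = 2sin(2x): A_2=2. From u_τ(x,0) = 0: all B_n = 0.
Hence u(x,τ) = 2sin(2x)cos(2τ).
Transform back: w(x,τ) = exp(-x)u(x,τ).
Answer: w(x, τ) = 2exp(-x)sin(2x)cos(2τ)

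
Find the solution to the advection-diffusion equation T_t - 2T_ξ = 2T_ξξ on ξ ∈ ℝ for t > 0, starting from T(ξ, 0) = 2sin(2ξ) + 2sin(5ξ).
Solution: Change to a moving frame: let η = ξ + 2t, σ = t and write T(ξ,t) = u(η,σ).
By the chain rule T_t = u_σ + 2u_η, T_ξ = u_η, T_ξξ = u_ηη.
Then T_t - 2T_ξ = u_σ: the advection term cancels and the PDE becomes the heat equation u_σ = 2u_ηη on η ∈ ℝ.
Initial data: u(η,0) = T(η,0) = 2sin(2η) + 2sin(5η).
On η ∈ ℝ each mode satisfies (sin(nη))″ = -n² sin(nη), so exp(-2n²σ) sin(nη) solves the heat equation; by superposition u(η,σ) = Σ c_n exp(-2n²σ) sin(nη).
Reading off the coefficients: c_2=2, c_5=2, so u(η,σ) = 2exp(-8σ)sin(2η) + 2exp(-50σ)sin(5η).
Substituting back η = ξ + 2t, σ = t: T(ξ,t) = u(ξ + 2t, t).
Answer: T(ξ, t) = 2exp(-8t)sin(4t + 2ξ) + 2exp(-50t)sin(10t + 5ξ)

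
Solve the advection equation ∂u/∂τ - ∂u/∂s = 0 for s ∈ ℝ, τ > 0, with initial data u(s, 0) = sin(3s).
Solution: By method of characteristics (waves move left with speed 1):
Along characteristics s + τ = const, u is constant, so u(s,τ) = f(s + τ) with f = u(·, 0).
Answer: u(s, τ) = sin(3s + 3τ)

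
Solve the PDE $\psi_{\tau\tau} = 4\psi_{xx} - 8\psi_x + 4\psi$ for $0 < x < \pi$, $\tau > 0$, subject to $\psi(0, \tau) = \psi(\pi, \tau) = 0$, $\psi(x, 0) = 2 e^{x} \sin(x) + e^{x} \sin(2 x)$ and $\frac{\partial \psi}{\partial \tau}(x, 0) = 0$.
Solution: Substitute $\psi = e^{x}u$, i.e. $u = e^{-x}\psi$.
By the product rule, $\psi_x = e^{x}(u_x + u)$, $\psi_{xx} = e^{x}(u_{xx} + 2u_x + u)$, $\psi_{\tau\tau} = e^{x}u_{\tau\tau}$.
Substituting into the PDE and dividing by $e^{x}$: $u_{\tau\tau} = 4(u_{xx} + 2u_x + u) - 8(u_x + u) + 4u$.
The lower-order terms cancel, leaving the standard wave equation $u_{\tau\tau} = 4u_{xx}$.
Initial data for $u$: $u(x,0) = e^{-x}\psi(x,0) = 2 \sin(x) + \sin(2 x)$; $u_{\tau}(x,0) = e^{-x}\psi_{\tau}(x,0) = 0$. The boundary conditions carry over: $u(0,\tau) = u(\pi,\tau) = 0$.
Solve for $u$:
  Using separation of variables $u = X(x)T(\tau)$:
  Eigenfunctions: $\sin(nx)$, $n = 1, 2, 3, \ldots$
  General solution: $u(x, \tau) = \sum [A_n \cos(2n \tau) + B_n \sin(2n \tau)] \sin(nx)$
  From $u(x,0) = 2 \sin(x) + \sin(2 x)$: $A_1=2, A_2=1$. From $u_{\tau}(x,0) = 0$: all $B_n = 0$.
Hence $u(x,\tau) = 2 \sin(x) \cos(2 \tau) + \sin(2 x) \cos(4 \tau)$.
Transform back: $\psi(x,\tau) = e^{x}u(x,\tau)$.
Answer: $\psi(x, \tau) = 2 e^{x} \sin(x) \cos(2 \tau) + e^{x} \sin(2 x) \cos(4 \tau)$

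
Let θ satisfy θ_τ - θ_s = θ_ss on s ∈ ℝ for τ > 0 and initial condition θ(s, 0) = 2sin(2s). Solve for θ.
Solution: Moving frame: η = s + τ, σ = τ, θ = u(η,σ), so θ_τ = u_σ + u_η and θ_ss = u_ηη.
Hence θ_τ - θ_s = u_σ and the PDE becomes the heat equation u_σ = u_ηη on η ∈ ℝ.
Initial data: u(η,0) = θ(η,0) = 2sin(2η). Each mode sin(nη) decays as exp(-n²σ) on ℝ, so u(η,σ) = Σ c_n exp(-n²σ) sin(nη) with c_2=2: u(η,σ) = 2exp(-4σ)sin(2η).
Substituting back: θ(s,τ) = u(s + τ, τ).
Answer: θ(s, τ) = 2exp(-4τ)sin(2s + 2τ)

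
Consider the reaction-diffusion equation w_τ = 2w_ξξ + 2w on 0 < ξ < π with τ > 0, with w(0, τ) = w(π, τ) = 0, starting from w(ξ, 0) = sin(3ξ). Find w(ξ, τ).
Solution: Substitute w = exp(2τ)u, i.e. u = exp(-2τ)w.
By the product rule, w_τ = exp(2τ)(u_τ + 2u), w_ξξ = exp(2τ)u_ξξ.
Substituting into the PDE and dividing by exp(2τ): u_τ + 2u = 2u_ξξ + 2u.
The lower-order terms cancel, leaving the standard heat equation u_τ = 2u_ξξ.
Initial data for u: u(ξ,0) = w(ξ,0) = sin(3ξ). The boundary conditions carry over: u(0,τ) = u(π,τ) = 0.
Solve for u:
  Using separation of variables u = X(ξ)T(τ):
  Eigenfunctions: sin(nξ), n = 1, 2, 3, ...
  General solution: u(ξ, τ) = Σ c_n sin(nξ) exp(-2n² τ)
  Matching u(ξ,0) = sin(3ξ) term by term: c_3=1.
Hence u(ξ,τ) = exp(-18τ)sin(3ξ).
Transform back: w(ξ,τ) = exp(2τ)u(ξ,τ).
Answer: w(ξ, τ) = exp(-16τ)sin(3ξ)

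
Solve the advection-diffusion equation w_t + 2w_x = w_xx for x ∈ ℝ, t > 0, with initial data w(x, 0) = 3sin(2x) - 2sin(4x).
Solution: Change to a moving frame: let η = x - 2t, σ = t and write w(x,t) = u(η,σ).
By the chain rule w_t = u_σ - 2u_η, w_x = u_η, w_xx = u_ηη.
Then w_t + 2w_x = u_σ: the advection term cancels and the PDE becomes the heat equation u_σ = u_ηη on η ∈ ℝ.
Initial data: u(η,0) = w(η,0) = 3sin(2η) - 2sin(4η).
On η ∈ ℝ each mode satisfies (sin(nη))″ = -n² sin(nη), so exp(-n²σ) sin(nη) solves the heat equation; by superposition u(η,σ) = Σ c_n exp(-n²σ) sin(nη).
Reading off the coefficients: c_2=3, c_4=-2, so u(η,σ) = 3exp(-4σ)sin(2η) - 2exp(-16σ)sin(4η).
Substituting back η = x - 2t, σ = t: w(x,t) = u(x - 2t, t).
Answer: w(x, t) = -3exp(-4t)sin(4t - 2x) + 2exp(-16t)sin(8t - 4x)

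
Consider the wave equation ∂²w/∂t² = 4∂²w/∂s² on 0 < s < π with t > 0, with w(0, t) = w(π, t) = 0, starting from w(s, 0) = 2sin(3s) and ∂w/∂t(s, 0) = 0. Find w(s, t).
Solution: Separating variables: w = Σ [A_n cos(ω_n t) + B_n sin(ω_n t)] sin(ns), ω_n = 2n. From ICs: A_3=2.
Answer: w(s, t) = 2sin(3s)cos(6t)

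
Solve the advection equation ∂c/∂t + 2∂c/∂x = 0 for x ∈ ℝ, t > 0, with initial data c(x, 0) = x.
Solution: By characteristics (dx/dt = 2), c(x,t) = f(x - 2t) with f = c(·, 0).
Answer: c(x, t) = -2t + x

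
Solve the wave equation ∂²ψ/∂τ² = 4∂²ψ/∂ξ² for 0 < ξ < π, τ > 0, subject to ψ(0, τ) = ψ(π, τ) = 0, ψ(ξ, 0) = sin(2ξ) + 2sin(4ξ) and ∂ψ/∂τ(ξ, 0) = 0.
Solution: Using separation of variables ψ = X(ξ)T(τ):
Eigenfunctions: sin(nξ), n = 1, 2, 3, ...
General solution: ψ(ξ, τ) = Σ [A_n cos(2n τ) + B_n sin(2n τ)] sin(nξ)
From ψ(ξ,0) = sin(2ξ) + 2sin(4ξ): A_2=1, A_4=2. From ψ_τ(ξ,0) = 0: all B_n = 0.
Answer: ψ(ξ, τ) = sin(2ξ)cos(4τ) + 2sin(4ξ)cos(8τ)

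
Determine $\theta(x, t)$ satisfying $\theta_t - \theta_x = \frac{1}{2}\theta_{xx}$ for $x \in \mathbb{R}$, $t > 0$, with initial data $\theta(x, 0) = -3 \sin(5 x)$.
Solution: Moving frame: $\eta = x + t$, $\sigma = t$, $\theta = u(\eta,\sigma)$, so $\theta_t = u_{\sigma} + u_{\eta}$ and $\theta_{xx} = u_{\eta\eta}$.
Hence $\theta_t - \theta_x = u_{\sigma}$ and the PDE becomes the heat equation $u_{\sigma} = \frac{1}{2}u_{\eta\eta}$ on $\eta \in \mathbb{R}$.
Initial data: $u(\eta,0) = \theta(\eta,0) = -3 \sin(5 \eta)$. Each mode $\sin(n\eta)$ decays as $e^{-n^2\sigma/2}$ on $\mathbb{R}$, so $u(\eta,\sigma) = \sum c_n e^{-n^2\sigma/2} \sin(n\eta)$ with $c_5=-3$: $u(\eta,\sigma) = -3 e^{-25 \sigma/2} \sin(5 \eta)$.
Substituting back: $\theta(x,t) = u(x + t, t)$.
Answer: $\theta(x, t) = -3 e^{-25 t/2} \sin(5 t + 5 x)$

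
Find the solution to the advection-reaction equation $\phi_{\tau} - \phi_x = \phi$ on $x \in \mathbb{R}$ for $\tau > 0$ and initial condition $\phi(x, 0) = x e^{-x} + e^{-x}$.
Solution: Substitute $\phi = e^{-x}u$, i.e. $u = e^{x}\phi$.
By the product rule, $\phi_x = e^{-x}(u_x - u)$, $\phi_{\tau} = e^{-x}u_{\tau}$.
Substituting into the PDE and dividing by $e^{-x}$: $u_{\tau} - (u_x - u) = u$.
The lower-order terms cancel, leaving the standard advection equation $u_{\tau} - u_x = 0$.
Initial data for $u$: $u(x,0) = e^{x}\phi(x,0) = x + 1$.
Solve for $u$:
  By method of characteristics (waves move left with speed 1):
  Along characteristics $x + \tau =$ const, $u$ is constant, so $u(x,\tau) = f(x + \tau)$ with $f = u( \cdot , 0)$.
Hence $u(x,\tau) = x + \tau + 1$.
Transform back: $\phi(x,\tau) = e^{-x}u(x,\tau)$.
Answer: $\phi(x, \tau) = \tau e^{-x} + x e^{-x} + e^{-x}$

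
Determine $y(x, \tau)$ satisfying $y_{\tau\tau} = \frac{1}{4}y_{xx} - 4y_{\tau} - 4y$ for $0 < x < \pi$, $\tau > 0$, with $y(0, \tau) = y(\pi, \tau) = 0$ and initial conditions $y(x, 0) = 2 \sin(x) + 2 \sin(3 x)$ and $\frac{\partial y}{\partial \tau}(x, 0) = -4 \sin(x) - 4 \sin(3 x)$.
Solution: Substitute $y = e^{-2\tau}u$, i.e. $u = e^{2\tau}y$.
By the product rule, $y_{\tau} = e^{-2\tau}(u_{\tau} - 2u)$, $y_{\tau\tau} = e^{-2\tau}(u_{\tau\tau} - 4u_{\tau} + 4u)$, $y_{xx} = e^{-2\tau}u_{xx}$.
Substituting into the PDE and dividing by $e^{-2\tau}$: $u_{\tau\tau} - 4u_{\tau} + 4u = \frac{1}{4}u_{xx} - 4(u_{\tau} - 2u) - 4u$.
The lower-order terms cancel, leaving the standard wave equation $u_{\tau\tau} = \frac{1}{4}u_{xx}$.
Initial data for $u$: $u(x,0) = y(x,0) = 2 \sin(x) + 2 \sin(3 x)$; $u_{\tau}(x,0) = y_{\tau}(x,0) + 2y(x,0) = 0$. The boundary conditions carry over: $u(0,\tau) = u(\pi,\tau) = 0$.
Solve for $u$:
  Using separation of variables $u = X(x)T(\tau)$:
  Eigenfunctions: $\sin(nx)$, $n = 1, 2, 3, \ldots$
  General solution: $u(x, \tau) = \sum [A_n \cos(n \tau/2) + B_n \sin(n \tau/2)] \sin(nx)$
  From $u(x,0) = 2 \sin(x) + 2 \sin(3 x)$: $A_1=2, A_3=2$. From $u_{\tau}(x,0) = 0$: all $B_n = 0$.
Hence $u(x,\tau) = 2 \sin(x) \cos(\tau/2) + 2 \sin(3 x) \cos(3 \tau/2)$.
Transform back: $y(x,\tau) = e^{-2\tau}u(x,\tau)$.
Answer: $y(x, \tau) = 2 e^{-2 \tau} \sin(x) \cos(\tau/2) + 2 e^{-2 \tau} \sin(3 x) \cos(3 \tau/2)$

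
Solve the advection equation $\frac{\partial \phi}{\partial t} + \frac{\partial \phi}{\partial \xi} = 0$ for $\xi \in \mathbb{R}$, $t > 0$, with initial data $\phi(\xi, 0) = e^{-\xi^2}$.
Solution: By characteristics ($d\xi/dt = 1$), $\phi(\xi,t) = f(\xi - t)$ with $f = \phi( \cdot , 0)$.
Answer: $\phi(\xi, t) = e^{-(\xi - t)^2}$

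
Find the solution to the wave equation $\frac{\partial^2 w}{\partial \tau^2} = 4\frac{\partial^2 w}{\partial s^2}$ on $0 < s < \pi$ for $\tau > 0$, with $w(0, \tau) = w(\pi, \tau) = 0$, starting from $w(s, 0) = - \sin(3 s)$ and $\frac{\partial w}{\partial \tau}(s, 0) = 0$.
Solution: Using separation of variables $w = X(s)T(\tau)$:
Eigenfunctions: $\sin(ns)$, $n = 1, 2, 3, \ldots$
General solution: $w(s, \tau) = \sum [A_n \cos(2n \tau) + B_n \sin(2n \tau)] \sin(ns)$
From $w(s,0) = - \sin(3 s)$: $A_3=-1$. From $w_{\tau}(s,0) = 0$: all $B_n = 0$.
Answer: $w(s, \tau) = - \sin(3 s) \cos(6 \tau)$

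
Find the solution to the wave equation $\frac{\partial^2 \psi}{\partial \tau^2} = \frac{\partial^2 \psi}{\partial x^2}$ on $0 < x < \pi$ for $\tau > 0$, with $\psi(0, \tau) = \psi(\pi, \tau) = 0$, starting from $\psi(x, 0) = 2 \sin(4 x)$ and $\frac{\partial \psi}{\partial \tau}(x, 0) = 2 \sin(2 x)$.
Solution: Using separation of variables $\psi = X(x)T(\tau)$:
Eigenfunctions: $\sin(nx)$, $n = 1, 2, 3, \ldots$
General solution: $\psi(x, \tau) = \sum [A_n \cos(n \tau) + B_n \sin(n \tau)] \sin(nx)$
From $\psi(x,0) = 2 \sin(4 x)$: $A_4=2$. From $\psi_{\tau}(x,0) = 2 \sin(2 x)$, using $\psi_{\tau}(x,0) = \sum \omega_n B_n \sin(nx)$ with $\omega_n = n$: $B_2 = 2/2 = 1$.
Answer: $\psi(x, \tau) = \sin(2 \tau) \sin(2 x) + 2 \sin(4 x) \cos(4 \tau)$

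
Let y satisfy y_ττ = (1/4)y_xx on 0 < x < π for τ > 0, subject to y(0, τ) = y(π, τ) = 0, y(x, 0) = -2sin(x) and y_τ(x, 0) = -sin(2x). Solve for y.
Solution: Using separation of variables y = X(x)T(τ):
Eigenfunctions: sin(nx), n = 1, 2, 3, ...
General solution: y(x, τ) = Σ [A_n cos(n τ/2) + B_n sin(n τ/2)] sin(nx)
From y(x,0) = -2sin(x): A_1=-2. From y_τ(x,0) = -sin(2x), using y_τ(x,0) = Σ ω_n B_n sin(nx) with ω_n = n/2: B_2 = (-1)/1 = -1.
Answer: y(x, τ) = -2sin(x)cos(τ/2) - sin(2x)sin(τ)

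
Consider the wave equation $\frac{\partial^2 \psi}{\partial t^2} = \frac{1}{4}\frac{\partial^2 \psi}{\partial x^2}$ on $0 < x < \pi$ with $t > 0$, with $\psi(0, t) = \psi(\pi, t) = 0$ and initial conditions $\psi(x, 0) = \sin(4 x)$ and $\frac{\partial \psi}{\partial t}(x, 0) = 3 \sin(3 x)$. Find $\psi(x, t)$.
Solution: Using separation of variables $\psi = X(x)T(t)$:
Eigenfunctions: $\sin(nx)$, $n = 1, 2, 3, \ldots$
General solution: $\psi(x, t) = \sum [A_n \cos(n t/2) + B_n \sin(n t/2)] \sin(nx)$
From $\psi(x,0) = \sin(4 x)$: $A_4=1$. From $\psi_t(x,0) = 3 \sin(3 x)$, using $\psi_t(x,0) = \sum \omega_n B_n \sin(nx)$ with $\omega_n = n/2$: $B_3 = 3/(3/2) = 2$.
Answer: $\psi(x, t) = 2 \sin(3 t/2) \sin(3 x) + \sin(4 x) \cos(2 t)$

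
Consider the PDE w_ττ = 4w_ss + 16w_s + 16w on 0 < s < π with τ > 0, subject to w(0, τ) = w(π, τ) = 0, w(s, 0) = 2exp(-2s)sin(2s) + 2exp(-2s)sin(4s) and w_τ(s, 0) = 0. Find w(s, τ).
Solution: Substitute w = exp(-2s)u, i.e. u = exp(2s)w.
By the product rule, w_s = exp(-2s)(u_s - 2u), w_ss = exp(-2s)(u_ss - 4u_s + 4u), w_ττ = exp(-2s)u_ττ.
Substituting into the PDE and dividing by exp(-2s): u_ττ = 4(u_ss - 4u_s + 4u) + 16(u_s - 2u) + 16u.
The lower-order terms cancel, leaving the standard wave equation u_ττ = 4u_ss.
Initial data for u: u(s,0) = exp(2s)w(s,0) = 2sin(2s) + 2sin(4s); u_τ(s,0) = exp(2s)w_τ(s,0) = 0. The boundary conditions carry over: u(0,τ) = u(π,τ) = 0.
Solve for u:
  Using separation of variables u = X(s)T(τ):
  Eigenfunctions: sin(ns), n = 1, 2, 3, ...
  General solution: u(s, τ) = Σ [A_n cos(2n τ) + B_n sin(2n τ)] sin(ns)
  From u(s,0) = 2sin(2s) + 2sin(4s): A_2=2, A_4=2. From u_τ(s,0) = 0: all B_n = 0.
Hence u(s,τ) = 2sin(2s)cos(4τ) + 2sin(4s)cos(8τ).
Transform back: w(s,τ) = exp(-2s)u(s,τ).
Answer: w(s, τ) = 2exp(-2s)sin(2s)cos(4τ) + 2exp(-2s)sin(4s)cos(8τ)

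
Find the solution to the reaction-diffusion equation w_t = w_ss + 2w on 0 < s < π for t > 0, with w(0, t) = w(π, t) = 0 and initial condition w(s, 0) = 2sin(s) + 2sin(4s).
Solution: Substitute w = exp(2t)u.
Then w_t = exp(2t)(u_t + 2u), w_ss = exp(2t)u_ss; substituting and dividing by exp(2t), the lower-order terms cancel: u_t = u_ss (standard heat equation).
Data for u: u(s,0) = w(s,0) = 2sin(s) + 2sin(4s). The boundary conditions carry over: u(0,t) = u(π,t) = 0.
Separating variables: u = Σ c_n exp(-n²t) sin(ns). From u(s,0) = 2sin(s) + 2sin(4s): c_1=2, c_4=2.
So u(s,t) = 2exp(-t)sin(s) + 2exp(-16t)sin(4s), and w(s,t) = exp(2t)u(s,t).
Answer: w(s, t) = 2exp(t)sin(s) + 2exp(-14t)sin(4s)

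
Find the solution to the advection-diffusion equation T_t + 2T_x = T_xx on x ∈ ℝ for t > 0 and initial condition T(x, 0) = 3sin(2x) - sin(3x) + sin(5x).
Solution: Change to a moving frame: let η = x - 2t, σ = t and write T(x,t) = u(η,σ).
By the chain rule T_t = u_σ - 2u_η, T_x = u_η, T_xx = u_ηη.
Then T_t + 2T_x = u_σ: the advection term cancels and the PDE becomes the heat equation u_σ = u_ηη on η ∈ ℝ.
Initial data: u(η,0) = T(η,0) = 3sin(2η) - sin(3η) + sin(5η).
On η ∈ ℝ each mode satisfies (sin(nη))″ = -n² sin(nη), so exp(-n²σ) sin(nη) solves the heat equation; by superposition u(η,σ) = Σ c_n exp(-n²σ) sin(nη).
Reading off the coefficients: c_2=3, c_3=-1, c_5=1, so u(η,σ) = 3exp(-4σ)sin(2η) - exp(-9σ)sin(3η) + exp(-25σ)sin(5η).
Substituting back η = x - 2t, σ = t: T(x,t) = u(x - 2t, t).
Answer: T(x, t) = -3exp(-4t)sin(4t - 2x) + exp(-9t)sin(6t - 3x) - exp(-25t)sin(10t - 5x)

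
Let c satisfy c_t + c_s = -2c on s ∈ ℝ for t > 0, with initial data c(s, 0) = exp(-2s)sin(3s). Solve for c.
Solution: Substitute c = exp(-2s)u, i.e. u = exp(2s)c.
By the product rule, c_s = exp(-2s)(u_s - 2u), c_t = exp(-2s)u_t.
Substituting into the PDE and dividing by exp(-2s): u_t + (u_s - 2u) = -2u.
The lower-order terms cancel, leaving the standard advection equation u_t + u_s = 0.
Initial data for u: u(s,0) = exp(2s)c(s,0) = sin(3s).
Solve for u:
  By method of characteristics (waves move right with speed 1):
  Along characteristics s - t = const, u is constant, so u(s,t) = f(s - t) with f = u(·, 0).
Hence u(s,t) = sin(3s - 3t).
Transform back: c(s,t) = exp(-2s)u(s,t).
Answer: c(s, t) = exp(-2s)sin(3s - 3t)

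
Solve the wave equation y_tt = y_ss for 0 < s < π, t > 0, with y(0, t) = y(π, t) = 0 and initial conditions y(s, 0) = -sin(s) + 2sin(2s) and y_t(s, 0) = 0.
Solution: Separating variables: y = Σ [A_n cos(ω_n t) + B_n sin(ω_n t)] sin(ns), ω_n = n. From ICs: A_1=-1, A_2=2.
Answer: y(s, t) = -sin(s)cos(t) + 2sin(2s)cos(2t)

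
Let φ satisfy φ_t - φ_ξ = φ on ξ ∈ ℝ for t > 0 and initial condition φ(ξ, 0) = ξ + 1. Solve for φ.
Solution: Substitute φ = exp(t)u, i.e. u = exp(-t)φ.
By the product rule, φ_t = exp(t)(u_t + u), φ_ξ = exp(t)u_ξ.
Substituting into the PDE and dividing by exp(t): u_t + u - u_ξ = u.
The lower-order terms cancel, leaving the standard advection equation u_t - u_ξ = 0.
Initial data for u: u(ξ,0) = φ(ξ,0) = ξ + 1.
Solve for u:
  By method of characteristics (waves move left with speed 1):
  Along characteristics ξ + t = const, u is constant, so u(ξ,t) = f(ξ + t) with f = u(·, 0).
Hence u(ξ,t) = t + ξ + 1.
Transform back: φ(ξ,t) = exp(t)u(ξ,t).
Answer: φ(ξ, t) = texp(t) + ξexp(t) + exp(t)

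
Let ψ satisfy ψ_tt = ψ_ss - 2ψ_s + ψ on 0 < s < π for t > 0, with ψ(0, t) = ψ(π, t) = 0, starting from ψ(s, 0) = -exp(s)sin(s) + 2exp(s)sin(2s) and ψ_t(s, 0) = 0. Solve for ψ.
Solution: Substitute ψ = exp(s)u.
Then ψ_s = exp(s)(u_s + u), ψ_ss = exp(s)(u_ss + 2u_s + u), ψ_tt = exp(s)u_tt; substituting and dividing by exp(s), the lower-order terms cancel: u_tt = u_ss (standard wave equation).
Data for u: u(s,0) = exp(-s)ψ(s,0) = -sin(s) + 2sin(2s); u_t(s,0) = exp(-s)ψ_t(s,0) = 0. The boundary conditions carry over: u(0,t) = u(π,t) = 0.
Separating variables: u = Σ [A_n cos(ω_n t) + B_n sin(ω_n t)] sin(ns), ω_n = n. From ICs: A_1=-1, A_2=2.
So u(s,t) = -sin(s)cos(t) + 2sin(2s)cos(2t), and ψ(s,t) = exp(s)u(s,t).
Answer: ψ(s, t) = -exp(s)sin(s)cos(t) + 2exp(s)sin(2s)cos(2t)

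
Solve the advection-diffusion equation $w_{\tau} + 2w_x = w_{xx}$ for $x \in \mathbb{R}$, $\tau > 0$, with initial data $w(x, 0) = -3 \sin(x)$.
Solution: Change to a moving frame: let $\eta = x - 2\tau$, $\sigma = \tau$ and write $w(x,\tau) = u(\eta,\sigma)$.
By the chain rule $w_{\tau} = u_{\sigma} - 2u_{\eta}$, $w_x = u_{\eta}$, $w_{xx} = u_{\eta\eta}$.
Then $w_{\tau} + 2w_x = u_{\sigma}$: the advection term cancels and the PDE becomes the heat equation $u_{\sigma} = u_{\eta\eta}$ on $\eta \in \mathbb{R}$.
Initial data: $u(\eta,0) = w(\eta,0) = -3 \sin(\eta)$.
On $\eta \in \mathbb{R}$ each mode satisfies $(\sin(n\eta))'' = -n^2 \sin(n\eta)$, so $e^{-n^2\sigma} \sin(n\eta)$ solves the heat equation; by superposition $u(\eta,\sigma) = \sum c_n e^{-n^2\sigma} \sin(n\eta)$.
Reading off the coefficients: $c_1=-3$, so $u(\eta,\sigma) = -3 e^{-\sigma} \sin(\eta)$.
Substituting back $\eta = x - 2\tau$, $\sigma = \tau$: $w(x,\tau) = u(x - 2\tau, \tau)$.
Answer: $w(x, \tau) = 3 e^{-\tau} \sin(2 \tau - x)$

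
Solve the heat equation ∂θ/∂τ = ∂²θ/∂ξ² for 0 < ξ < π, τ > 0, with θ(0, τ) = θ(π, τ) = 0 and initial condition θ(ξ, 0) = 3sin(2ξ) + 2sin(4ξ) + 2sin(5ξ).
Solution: Using separation of variables θ = X(ξ)G(τ):
Eigenfunctions: sin(nξ), n = 1, 2, 3, ...
General solution: θ(ξ, τ) = Σ c_n sin(nξ) exp(-n² τ)
Matching θ(ξ,0) = 3sin(2ξ) + 2sin(4ξ) + 2sin(5ξ) term by term: c_2=3, c_4=2, c_5=2.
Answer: θ(ξ, τ) = 3exp(-4τ)sin(2ξ) + 2exp(-16τ)sin(4ξ) + 2exp(-25τ)sin(5ξ)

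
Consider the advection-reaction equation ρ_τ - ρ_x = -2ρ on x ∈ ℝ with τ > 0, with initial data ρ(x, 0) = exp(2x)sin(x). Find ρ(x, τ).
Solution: Substitute ρ = exp(2x)u.
Then ρ_x = exp(2x)(u_x + 2u), ρ_τ = exp(2x)u_τ; substituting and dividing by exp(2x), the lower-order terms cancel: u_τ - u_x = 0 (standard advection equation).
Data for u: u(x,0) = exp(-2x)ρ(x,0) = sin(x).
By characteristics (dx/dτ = -1), u(x,τ) = f(x + τ) with f = u(·, 0).
So u(x,τ) = sin(x + τ), and ρ(x,τ) = exp(2x)u(x,τ).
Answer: ρ(x, τ) = exp(2x)sin(x + τ)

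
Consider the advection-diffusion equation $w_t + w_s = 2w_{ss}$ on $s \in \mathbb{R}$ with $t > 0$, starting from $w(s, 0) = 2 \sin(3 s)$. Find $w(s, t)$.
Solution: Moving frame: $\eta = s - t$, $\sigma = t$, $w = u(\eta,\sigma)$, so $w_t = u_{\sigma} - u_{\eta}$ and $w_{ss} = u_{\eta\eta}$.
Hence $w_t + w_s = u_{\sigma}$ and the PDE becomes the heat equation $u_{\sigma} = 2u_{\eta\eta}$ on $\eta \in \mathbb{R}$.
Initial data: $u(\eta,0) = w(\eta,0) = 2 \sin(3 \eta)$. Each mode $\sin(n\eta)$ decays as $e^{-2n^2\sigma}$ on $\mathbb{R}$, so $u(\eta,\sigma) = \sum c_n e^{-2n^2\sigma} \sin(n\eta)$ with $c_3=2$: $u(\eta,\sigma) = 2 e^{-18 \sigma} \sin(3 \eta)$.
Substituting back: $w(s,t) = u(s - t, t)$.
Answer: $w(s, t) = 2 e^{-18 t} \sin(3 s - 3 t)$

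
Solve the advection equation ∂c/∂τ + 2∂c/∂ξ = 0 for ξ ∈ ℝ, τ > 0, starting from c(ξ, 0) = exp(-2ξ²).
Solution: By method of characteristics (waves move right with speed 2):
Along characteristics ξ - 2τ = const, c is constant, so c(ξ,τ) = f(ξ - 2τ) with f = c(·, 0).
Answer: c(ξ, τ) = exp(-2(ξ - 2τ)²)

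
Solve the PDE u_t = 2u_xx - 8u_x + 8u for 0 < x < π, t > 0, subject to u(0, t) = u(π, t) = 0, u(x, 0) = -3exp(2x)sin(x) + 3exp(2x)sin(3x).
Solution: Substitute u = exp(2x)w, i.e. w = exp(-2x)u.
By the product rule, u_x = exp(2x)(w_x + 2w), u_xx = exp(2x)(w_xx + 4w_x + 4w), u_t = exp(2x)w_t.
Substituting into the PDE and dividing by exp(2x): w_t = 2(w_xx + 4w_x + 4w) - 8(w_x + 2w) + 8w.
The lower-order terms cancel, leaving the standard heat equation w_t = 2w_xx.
Initial data for w: w(x,0) = exp(-2x)u(x,0) = -3sin(x) + 3sin(3x). The boundary conditions carry over: w(0,t) = w(π,t) = 0.
Solve for w:
  Using separation of variables w = X(x)T(t):
  Eigenfunctions: sin(nx), n = 1, 2, 3, ...
  General solution: w(x, t) = Σ c_n sin(nx) exp(-2n² t)
  Matching w(x,0) = -3sin(x) + 3sin(3x) term by term: c_1=-3, c_3=3.
Hence w(x,t) = -3exp(-2t)sin(x) + 3exp(-18t)sin(3x).
Transform back: u(x,t) = exp(2x)w(x,t).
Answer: u(x, t) = -3exp(-2t)exp(2x)sin(x) + 3exp(-18t)exp(2x)sin(3x)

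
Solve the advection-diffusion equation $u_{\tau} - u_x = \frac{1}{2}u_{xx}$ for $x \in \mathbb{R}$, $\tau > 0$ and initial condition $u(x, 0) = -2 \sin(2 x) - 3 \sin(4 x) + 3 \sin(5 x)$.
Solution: Change to a moving frame: let $\eta = x + \tau$, $\sigma = \tau$ and write $u(x,\tau) = w(\eta,\sigma)$.
By the chain rule $u_{\tau} = w_{\sigma} + w_{\eta}$, $u_x = w_{\eta}$, $u_{xx} = w_{\eta\eta}$.
Then $u_{\tau} - u_x = w_{\sigma}$: the advection term cancels and the PDE becomes the heat equation $w_{\sigma} = \frac{1}{2}w_{\eta\eta}$ on $\eta \in \mathbb{R}$.
Initial data: $w(\eta,0) = u(\eta,0) = -2 \sin(2 \eta) - 3 \sin(4 \eta) + 3 \sin(5 \eta)$.
On $\eta \in \mathbb{R}$ each mode satisfies $(\sin(n\eta))'' = -n^2 \sin(n\eta)$, so $e^{-n^2\sigma/2} \sin(n\eta)$ solves the heat equation; by superposition $w(\eta,\sigma) = \sum c_n e^{-n^2\sigma/2} \sin(n\eta)$.
Reading off the coefficients: $c_2=-2, c_4=-3, c_5=3$, so $w(\eta,\sigma) = -2 e^{-2 \sigma} \sin(2 \eta) - 3 e^{-8 \sigma} \sin(4 \eta) + 3 e^{-25 \sigma/2} \sin(5 \eta)$.
Substituting back $\eta = x + \tau$, $\sigma = \tau$: $u(x,\tau) = w(x + \tau, \tau)$.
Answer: $u(x, \tau) = -2 e^{-2 \tau} \sin(2 \tau + 2 x) - 3 e^{-8 \tau} \sin(4 \tau + 4 x) + 3 e^{-25 \tau/2} \sin(5 \tau + 5 x)$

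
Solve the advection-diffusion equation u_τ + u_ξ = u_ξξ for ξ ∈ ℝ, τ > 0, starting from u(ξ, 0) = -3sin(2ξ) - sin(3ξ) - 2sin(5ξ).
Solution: Moving frame: η = ξ - τ, σ = τ, u = w(η,σ), so u_τ = w_σ - w_η and u_ξξ = w_ηη.
Hence u_τ + u_ξ = w_σ and the PDE becomes the heat equation w_σ = w_ηη on η ∈ ℝ.
Initial data: w(η,0) = u(η,0) = -3sin(2η) - sin(3η) - 2sin(5η). Each mode sin(nη) decays as exp(-n²σ) on ℝ, so w(η,σ) = Σ c_n exp(-n²σ) sin(nη) with c_2=-3, c_3=-1, c_5=-2: w(η,σ) = -3exp(-4σ)sin(2η) - exp(-9σ)sin(3η) - 2exp(-25σ)sin(5η).
Substituting back: u(ξ,τ) = w(ξ - τ, τ).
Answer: u(ξ, τ) = -3exp(-4τ)sin(2ξ - 2τ) - exp(-9τ)sin(3ξ - 3τ) - 2exp(-25τ)sin(5ξ - 5τ)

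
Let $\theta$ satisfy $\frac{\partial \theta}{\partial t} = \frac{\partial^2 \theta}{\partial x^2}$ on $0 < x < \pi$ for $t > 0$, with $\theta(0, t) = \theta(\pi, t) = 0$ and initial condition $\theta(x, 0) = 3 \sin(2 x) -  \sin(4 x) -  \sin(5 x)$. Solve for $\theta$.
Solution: Separating variables: $\theta = \sum c_n e^{-n^2t} \sin(nx)$. From $\theta(x,0) = 3 \sin(2 x) - \sin(4 x) - \sin(5 x)$: $c_2=3, c_4=-1, c_5=-1$.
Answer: $\theta(x, t) = 3 e^{-4 t} \sin(2 x) -  e^{-16 t} \sin(4 x) -  e^{-25 t} \sin(5 x)$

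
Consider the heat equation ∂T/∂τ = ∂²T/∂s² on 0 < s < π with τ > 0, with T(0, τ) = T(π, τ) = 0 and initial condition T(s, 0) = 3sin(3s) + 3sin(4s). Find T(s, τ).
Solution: Separating variables: T = Σ c_n exp(-n²τ) sin(ns). From T(s,0) = 3sin(3s) + 3sin(4s): c_3=3, c_4=3.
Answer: T(s, τ) = 3exp(-9τ)sin(3s) + 3exp(-16τ)sin(4s)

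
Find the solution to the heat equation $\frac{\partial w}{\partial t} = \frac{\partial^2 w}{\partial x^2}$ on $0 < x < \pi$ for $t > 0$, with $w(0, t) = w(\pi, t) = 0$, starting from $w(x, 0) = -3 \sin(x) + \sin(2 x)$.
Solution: Using separation of variables $w = X(x)T(t)$:
Eigenfunctions: $\sin(nx)$, $n = 1, 2, 3, \ldots$
General solution: $w(x, t) = \sum c_n \sin(nx) e^{-n^2 t}$
Matching $w(x,0) = -3 \sin(x) + \sin(2 x)$ term by term: $c_1=-3, c_2=1$.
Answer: $w(x, t) = -3 e^{-t} \sin(x) + e^{-4 t} \sin(2 x)$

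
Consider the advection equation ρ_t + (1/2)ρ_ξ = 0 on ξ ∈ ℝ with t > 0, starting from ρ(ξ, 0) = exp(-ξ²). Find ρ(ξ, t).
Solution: By characteristics (dξ/dt = 1/2), ρ(ξ,t) = f(ξ - (1/2)t) with f = ρ(·, 0).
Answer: ρ(ξ, t) = exp(-(-t/2 + ξ)²)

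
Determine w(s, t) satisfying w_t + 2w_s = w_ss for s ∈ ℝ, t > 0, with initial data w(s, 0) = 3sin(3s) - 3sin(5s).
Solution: Change to a moving frame: let η = s - 2t, σ = t and write w(s,t) = u(η,σ).
By the chain rule w_t = u_σ - 2u_η, w_s = u_η, w_ss = u_ηη.
Then w_t + 2w_s = u_σ: the advection term cancels and the PDE becomes the heat equation u_σ = u_ηη on η ∈ ℝ.
Initial data: u(η,0) = w(η,0) = 3sin(3η) - 3sin(5η).
On η ∈ ℝ each mode satisfies (sin(nη))″ = -n² sin(nη), so exp(-n²σ) sin(nη) solves the heat equation; by superposition u(η,σ) = Σ c_n exp(-n²σ) sin(nη).
Reading off the coefficients: c_3=3, c_5=-3, so u(η,σ) = 3exp(-9σ)sin(3η) - 3exp(-25σ)sin(5η).
Substituting back η = s - 2t, σ = t: w(s,t) = u(s - 2t, t).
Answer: w(s, t) = 3exp(-9t)sin(3s - 6t) - 3exp(-25t)sin(5s - 10t)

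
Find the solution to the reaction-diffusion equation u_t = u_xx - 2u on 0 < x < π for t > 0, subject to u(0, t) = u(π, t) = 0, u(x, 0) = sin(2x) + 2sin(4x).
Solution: Substitute u = exp(-2t)w.
Then u_t = exp(-2t)(w_t - 2w), u_xx = exp(-2t)w_xx; substituting and dividing by exp(-2t), the lower-order terms cancel: w_t = w_xx (standard heat equation).
Data for w: w(x,0) = u(x,0) = sin(2x) + 2sin(4x). The boundary conditions carry over: w(0,t) = w(π,t) = 0.
Separating variables: w = Σ c_n exp(-n²t) sin(nx). From w(x,0) = sin(2x) + 2sin(4x): c_2=1, c_4=2.
So w(x,t) = exp(-4t)sin(2x) + 2exp(-16t)sin(4x), and u(x,t) = exp(-2t)w(x,t).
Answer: u(x, t) = exp(-6t)sin(2x) + 2exp(-18t)sin(4x)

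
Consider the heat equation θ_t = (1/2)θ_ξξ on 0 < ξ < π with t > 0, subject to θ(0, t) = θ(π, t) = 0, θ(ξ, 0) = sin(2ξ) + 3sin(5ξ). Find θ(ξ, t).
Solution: Separating variables: θ = Σ c_n exp(-n²t/2) sin(nξ). From θ(ξ,0) = sin(2ξ) + 3sin(5ξ): c_2=1, c_5=3.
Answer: θ(ξ, t) = exp(-2t)sin(2ξ) + 3exp(-25t/2)sin(5ξ)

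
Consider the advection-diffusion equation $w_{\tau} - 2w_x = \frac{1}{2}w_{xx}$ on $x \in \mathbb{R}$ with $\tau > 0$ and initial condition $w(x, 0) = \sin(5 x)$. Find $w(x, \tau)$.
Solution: Moving frame: $\eta = x + 2\tau$, $\sigma = \tau$, $w = u(\eta,\sigma)$, so $w_{\tau} = u_{\sigma} + 2u_{\eta}$ and $w_{xx} = u_{\eta\eta}$.
Hence $w_{\tau} - 2w_x = u_{\sigma}$ and the PDE becomes the heat equation $u_{\sigma} = \frac{1}{2}u_{\eta\eta}$ on $\eta \in \mathbb{R}$.
Initial data: $u(\eta,0) = w(\eta,0) = \sin(5 \eta)$. Each mode $\sin(n\eta)$ decays as $e^{-n^2\sigma/2}$ on $\mathbb{R}$, so $u(\eta,\sigma) = \sum c_n e^{-n^2\sigma/2} \sin(n\eta)$ with $c_5=1$: $u(\eta,\sigma) = e^{-25 \sigma/2} \sin(5 \eta)$.
Substituting back: $w(x,\tau) = u(x + 2\tau, \tau)$.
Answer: $w(x, \tau) = e^{-25 \tau/2} \sin(10 \tau + 5 x)$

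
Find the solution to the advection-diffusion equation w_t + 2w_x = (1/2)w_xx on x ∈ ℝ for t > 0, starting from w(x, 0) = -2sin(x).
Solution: Change to a moving frame: let η = x - 2t, σ = t and write w(x,t) = u(η,σ).
By the chain rule w_t = u_σ - 2u_η, w_x = u_η, w_xx = u_ηη.
Then w_t + 2w_x = u_σ: the advection term cancels and the PDE becomes the heat equation u_σ = (1/2)u_ηη on η ∈ ℝ.
Initial data: u(η,0) = w(η,0) = -2sin(η).
On η ∈ ℝ each mode satisfies (sin(nη))″ = -n² sin(nη), so exp(-n²σ/2) sin(nη) solves the heat equation; by superposition u(η,σ) = Σ c_n exp(-n²σ/2) sin(nη).
Reading off the coefficients: c_1=-2, so u(η,σ) = -2exp(-σ/2)sin(η).
Substituting back η = x - 2t, σ = t: w(x,t) = u(x - 2t, t).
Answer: w(x, t) = 2exp(-t/2)sin(2t - x)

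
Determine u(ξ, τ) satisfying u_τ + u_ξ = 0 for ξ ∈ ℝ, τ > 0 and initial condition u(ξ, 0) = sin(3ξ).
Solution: By characteristics (dξ/dτ = 1), u(ξ,τ) = f(ξ - τ) with f = u(·, 0).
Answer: u(ξ, τ) = sin(3ξ - 3τ)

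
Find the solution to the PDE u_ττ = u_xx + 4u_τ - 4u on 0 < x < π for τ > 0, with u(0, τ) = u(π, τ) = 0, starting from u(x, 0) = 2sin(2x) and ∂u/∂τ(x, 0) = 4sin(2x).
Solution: Substitute u = exp(2τ)w, i.e. w = exp(-2τ)u.
By the product rule, u_τ = exp(2τ)(w_τ + 2w), u_ττ = exp(2τ)(w_ττ + 4w_τ + 4w), u_xx = exp(2τ)w_xx.
Substituting into the PDE and dividing by exp(2τ): w_ττ + 4w_τ + 4w = w_xx + 4(w_τ + 2w) - 4w.
The lower-order terms cancel, leaving the standard wave equation w_ττ = w_xx.
Initial data for w: w(x,0) = u(x,0) = 2sin(2x); w_τ(x,0) = u_τ(x,0) - 2u(x,0) = 0. The boundary conditions carry over: w(0,τ) = w(π,τ) = 0.
Solve for w:
  Using separation of variables w = X(x)T(τ):
  Eigenfunctions: sin(nx), n = 1, 2, 3, ...
  General solution: w(x, τ) = Σ [A_n cos(n τ) + B_n sin(n τ)] sin(nx)
  From w(x,0) = 2sin(2x): A_2=2. From w_τ(x,0) = 0: all B_n = 0.
Hence w(x,τ) = 2sin(2x)cos(2τ).
Transform back: u(x,τ) = exp(2τ)w(x,τ).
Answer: u(x, τ) = 2exp(2τ)sin(2x)cos(2τ)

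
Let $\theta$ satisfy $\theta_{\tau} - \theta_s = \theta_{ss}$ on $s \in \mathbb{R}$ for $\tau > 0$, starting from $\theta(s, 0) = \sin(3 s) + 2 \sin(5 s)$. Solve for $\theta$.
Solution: Change to a moving frame: let $\eta = s + \tau$, $\sigma = \tau$ and write $\theta(s,\tau) = u(\eta,\sigma)$.
By the chain rule $\theta_{\tau} = u_{\sigma} + u_{\eta}$, $\theta_s = u_{\eta}$, $\theta_{ss} = u_{\eta\eta}$.
Then $\theta_{\tau} - \theta_s = u_{\sigma}$: the advection term cancels and the PDE becomes the heat equation $u_{\sigma} = u_{\eta\eta}$ on $\eta \in \mathbb{R}$.
Initial data: $u(\eta,0) = \theta(\eta,0) = \sin(3 \eta) + 2 \sin(5 \eta)$.
On $\eta \in \mathbb{R}$ each mode satisfies $(\sin(n\eta))'' = -n^2 \sin(n\eta)$, so $e^{-n^2\sigma} \sin(n\eta)$ solves the heat equation; by superposition $u(\eta,\sigma) = \sum c_n e^{-n^2\sigma} \sin(n\eta)$.
Reading off the coefficients: $c_3=1, c_5=2$, so $u(\eta,\sigma) = e^{-9 \sigma} \sin(3 \eta) + 2 e^{-25 \sigma} \sin(5 \eta)$.
Substituting back $\eta = s + \tau$, $\sigma = \tau$: $\theta(s,\tau) = u(s + \tau, \tau)$.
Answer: $\theta(s, \tau) = e^{-9 \tau} \sin(3 \tau + 3 s) + 2 e^{-25 \tau} \sin(5 \tau + 5 s)$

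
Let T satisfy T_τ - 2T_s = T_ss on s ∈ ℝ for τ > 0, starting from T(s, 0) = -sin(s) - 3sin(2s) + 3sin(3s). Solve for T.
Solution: Change to a moving frame: let η = s + 2τ, σ = τ and write T(s,τ) = u(η,σ).
By the chain rule T_τ = u_σ + 2u_η, T_s = u_η, T_ss = u_ηη.
Then T_τ - 2T_s = u_σ: the advection term cancels and the PDE becomes the heat equation u_σ = u_ηη on η ∈ ℝ.
Initial data: u(η,0) = T(η,0) = -sin(η) - 3sin(2η) + 3sin(3η).
On η ∈ ℝ each mode satisfies (sin(nη))″ = -n² sin(nη), so exp(-n²σ) sin(nη) solves the heat equation; by superposition u(η,σ) = Σ c_n exp(-n²σ) sin(nη).
Reading off the coefficients: c_1=-1, c_2=-3, c_3=3, so u(η,σ) = -exp(-σ)sin(η) - 3exp(-4σ)sin(2η) + 3exp(-9σ)sin(3η).
Substituting back η = s + 2τ, σ = τ: T(s,τ) = u(s + 2τ, τ).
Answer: T(s, τ) = -exp(-τ)sin(s + 2τ) - 3exp(-4τ)sin(2s + 4τ) + 3exp(-9τ)sin(3s + 6τ)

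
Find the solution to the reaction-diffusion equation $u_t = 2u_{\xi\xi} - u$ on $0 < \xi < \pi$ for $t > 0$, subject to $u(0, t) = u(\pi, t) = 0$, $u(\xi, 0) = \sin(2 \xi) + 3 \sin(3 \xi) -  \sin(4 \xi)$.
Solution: Substitute $u = e^{-t}w$, i.e. $w = e^{t}u$.
By the product rule, $u_t = e^{-t}(w_t - w)$, $u_{\xi\xi} = e^{-t}w_{\xi\xi}$.
Substituting into the PDE and dividing by $e^{-t}$: $w_t - w = 2w_{\xi\xi} - w$.
The lower-order terms cancel, leaving the standard heat equation $w_t = 2w_{\xi\xi}$.
Initial data for $w$: $w(\xi,0) = u(\xi,0) = \sin(2 \xi) + 3 \sin(3 \xi) - \sin(4 \xi)$. The boundary conditions carry over: $w(0,t) = w(\pi,t) = 0$.
Solve for $w$:
  Using separation of variables $w = X(\xi)T(t)$:
  Eigenfunctions: $\sin(n\xi)$, $n = 1, 2, 3, \ldots$
  General solution: $w(\xi, t) = \sum c_n \sin(n\xi) e^{-2n^2 t}$
  Matching $w(\xi,0) = \sin(2 \xi) + 3 \sin(3 \xi) - \sin(4 \xi)$ term by term: $c_2=1, c_3=3, c_4=-1$.
Hence $w(\xi,t) = e^{-8 t} \sin(2 \xi) + 3 e^{-18 t} \sin(3 \xi) - e^{-32 t} \sin(4 \xi)$.
Transform back: $u(\xi,t) = e^{-t}w(\xi,t)$.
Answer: $u(\xi, t) = e^{-9 t} \sin(2 \xi) + 3 e^{-19 t} \sin(3 \xi) -  e^{-33 t} \sin(4 \xi)$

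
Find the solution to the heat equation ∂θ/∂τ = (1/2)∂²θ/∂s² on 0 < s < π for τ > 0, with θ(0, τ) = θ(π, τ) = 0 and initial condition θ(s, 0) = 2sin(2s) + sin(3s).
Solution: Using separation of variables θ = X(s)G(τ):
Eigenfunctions: sin(ns), n = 1, 2, 3, ...
General solution: θ(s, τ) = Σ c_n sin(ns) exp(-n² τ/2)
Matching θ(s,0) = 2sin(2s) + sin(3s) term by term: c_2=2, c_3=1.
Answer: θ(s, τ) = 2exp(-2τ)sin(2s) + exp(-9τ/2)sin(3s)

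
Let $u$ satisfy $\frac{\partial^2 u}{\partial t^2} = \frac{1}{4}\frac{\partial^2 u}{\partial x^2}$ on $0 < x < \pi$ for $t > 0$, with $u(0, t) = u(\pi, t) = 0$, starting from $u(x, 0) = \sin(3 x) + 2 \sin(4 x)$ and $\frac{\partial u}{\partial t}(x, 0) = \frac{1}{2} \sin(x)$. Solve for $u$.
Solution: Using separation of variables $u = X(x)T(t)$:
Eigenfunctions: $\sin(nx)$, $n = 1, 2, 3, \ldots$
General solution: $u(x, t) = \sum [A_n \cos(n t/2) + B_n \sin(n t/2)] \sin(nx)$
From $u(x,0) = \sin(3 x) + 2 \sin(4 x)$: $A_3=1, A_4=2$. From $u_t(x,0) = \frac{1}{2} \sin(x)$, using $u_t(x,0) = \sum \omega_n B_n \sin(nx)$ with $\omega_n = n/2$: $B_1 = (1/2)/(1/2) = 1$.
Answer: $u(x, t) = \sin(t/2) \sin(x) + \sin(3 x) \cos(3 t/2) + 2 \sin(4 x) \cos(2 t)$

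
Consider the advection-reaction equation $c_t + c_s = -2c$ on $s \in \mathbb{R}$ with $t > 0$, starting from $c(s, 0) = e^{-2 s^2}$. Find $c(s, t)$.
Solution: Substitute $c = e^{-2t}u$, i.e. $u = e^{2t}c$.
By the product rule, $c_t = e^{-2t}(u_t - 2u)$, $c_s = e^{-2t}u_s$.
Substituting into the PDE and dividing by $e^{-2t}$: $u_t - 2u + u_s = -2u$.
The lower-order terms cancel, leaving the standard advection equation $u_t + u_s = 0$.
Initial data for $u$: $u(s,0) = c(s,0) = e^{-2 s^2}$.
Solve for $u$:
  By method of characteristics (waves move right with speed 1):
  Along characteristics $s - t =$ const, $u$ is constant, so $u(s,t) = f(s - t)$ with $f = u( \cdot , 0)$.
Hence $u(s,t) = e^{-2 (s - t)^2}$.
Transform back: $c(s,t) = e^{-2t}u(s,t)$.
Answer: $c(s, t) = e^{-2 t} e^{-2 (s - t)^2}$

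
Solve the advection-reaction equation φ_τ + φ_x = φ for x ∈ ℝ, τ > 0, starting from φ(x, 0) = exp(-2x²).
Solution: Substitute φ = exp(τ)u.
Then φ_τ = exp(τ)(u_τ + u), φ_x = exp(τ)u_x; substituting and dividing by exp(τ), the lower-order terms cancel: u_τ + u_x = 0 (standard advection equation).
Data for u: u(x,0) = φ(x,0) = exp(-2x²).
By characteristics (dx/dτ = 1), u(x,τ) = f(x - τ) with f = u(·, 0).
So u(x,τ) = exp(-2(x - τ)²), and φ(x,τ) = exp(τ)u(x,τ).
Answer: φ(x, τ) = exp(τ)exp(-2(x - τ)²)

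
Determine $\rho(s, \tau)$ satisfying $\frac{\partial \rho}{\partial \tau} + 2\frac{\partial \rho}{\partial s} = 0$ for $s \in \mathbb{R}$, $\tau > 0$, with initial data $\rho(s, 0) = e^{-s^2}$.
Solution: By method of characteristics (waves move right with speed 2):
Along characteristics $s - 2\tau =$ const, $\rho$ is constant, so $\rho(s,\tau) = f(s - 2\tau)$ with $f = \rho( \cdot , 0)$.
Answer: $\rho(s, \tau) = e^{-(-2 \tau + s)^2}$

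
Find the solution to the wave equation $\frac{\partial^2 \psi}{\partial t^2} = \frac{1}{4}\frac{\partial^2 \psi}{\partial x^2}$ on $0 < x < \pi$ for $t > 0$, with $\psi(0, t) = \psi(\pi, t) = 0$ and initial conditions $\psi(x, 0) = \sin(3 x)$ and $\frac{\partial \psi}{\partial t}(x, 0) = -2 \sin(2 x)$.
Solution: Using separation of variables $\psi = X(x)T(t)$:
Eigenfunctions: $\sin(nx)$, $n = 1, 2, 3, \ldots$
General solution: $\psi(x, t) = \sum [A_n \cos(n t/2) + B_n \sin(n t/2)] \sin(nx)$
From $\psi(x,0) = \sin(3 x)$: $A_3=1$. From $\psi_t(x,0) = -2 \sin(2 x)$, using $\psi_t(x,0) = \sum \omega_n B_n \sin(nx)$ with $\omega_n = n/2$: $B_2 = (-2)/1 = -2$.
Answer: $\psi(x, t) = -2 \sin(t) \sin(2 x) + \sin(3 x) \cos(3 t/2)$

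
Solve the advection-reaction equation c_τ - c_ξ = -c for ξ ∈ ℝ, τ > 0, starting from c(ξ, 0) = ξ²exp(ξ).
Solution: Substitute c = exp(ξ)u.
Then c_ξ = exp(ξ)(u_ξ + u), c_τ = exp(ξ)u_τ; substituting and dividing by exp(ξ), the lower-order terms cancel: u_τ - u_ξ = 0 (standard advection equation).
Data for u: u(ξ,0) = exp(-ξ)c(ξ,0) = ξ².
By characteristics (dξ/dτ = -1), u(ξ,τ) = f(ξ + τ) with f = u(·, 0).
So u(ξ,τ) = ξ² + 2ξτ + τ², and c(ξ,τ) = exp(ξ)u(ξ,τ).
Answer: c(ξ, τ) = ξ²exp(ξ) + 2ξτexp(ξ) + τ²exp(ξ)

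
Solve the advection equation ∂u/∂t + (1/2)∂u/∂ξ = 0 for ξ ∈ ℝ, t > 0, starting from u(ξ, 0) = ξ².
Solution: By characteristics (dξ/dt = 1/2), u(ξ,t) = f(ξ - (1/2)t) with f = u(·, 0).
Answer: u(ξ, t) = (1/4)t² - tξ + ξ²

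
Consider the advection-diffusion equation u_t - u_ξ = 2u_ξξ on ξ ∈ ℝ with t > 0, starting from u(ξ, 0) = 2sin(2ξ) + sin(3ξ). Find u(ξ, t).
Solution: Change to a moving frame: let η = ξ + t, σ = t and write u(ξ,t) = w(η,σ).
By the chain rule u_t = w_σ + w_η, u_ξ = w_η, u_ξξ = w_ηη.
Then u_t - u_ξ = w_σ: the advection term cancels and the PDE becomes the heat equation w_σ = 2w_ηη on η ∈ ℝ.
Initial data: w(η,0) = u(η,0) = 2sin(2η) + sin(3η).
On η ∈ ℝ each mode satisfies (sin(nη))″ = -n² sin(nη), so exp(-2n²σ) sin(nη) solves the heat equation; by superposition w(η,σ) = Σ c_n exp(-2n²σ) sin(nη).
Reading off the coefficients: c_2=2, c_3=1, so w(η,σ) = 2exp(-8σ)sin(2η) + exp(-18σ)sin(3η).
Substituting back η = ξ + t, σ = t: u(ξ,t) = w(ξ + t, t).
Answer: u(ξ, t) = 2exp(-8t)sin(2t + 2ξ) + exp(-18t)sin(3t + 3ξ)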